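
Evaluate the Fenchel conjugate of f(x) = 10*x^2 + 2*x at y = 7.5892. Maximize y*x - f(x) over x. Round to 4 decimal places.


f*(y) = sup_x {y*x - a*x^2 - b*x} = sup_x {(y-b)*x - a*x^2}
FOC: (y - b) - 2a*x = 0 => x* = (y - b)/(2a)
x* = (7.5892 - 2)/(2*10) = 0.2795
f*(7.5892) = (y-b)^2/(4a) = (7.5892 - 2)^2/(4*10)
= 31.2392/40 = 0.781


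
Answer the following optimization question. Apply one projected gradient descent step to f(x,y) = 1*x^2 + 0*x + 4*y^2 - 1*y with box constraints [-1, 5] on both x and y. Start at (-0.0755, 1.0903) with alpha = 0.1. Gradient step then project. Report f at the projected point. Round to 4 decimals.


Step 1: Compute gradient at (-0.0755, 1.0903).
grad_x = 2*1*-0.0755 + 0 = -0.151
grad_y = 2*4*1.0903 - 1 = 7.7224
Step 2: Gradient step.
x_raw = -0.0755 - 0.1*-0.151 = -0.0604
y_raw = 1.0903 - 0.1*7.7224 = 0.3181
Step 3: Project onto [-1, 5].
x_proj = clip(-0.0604) = -0.0604
y_proj = clip(0.3181) = 0.3181
Step 4: Evaluate f.
f(-0.0604, 0.3181) = 0.0902


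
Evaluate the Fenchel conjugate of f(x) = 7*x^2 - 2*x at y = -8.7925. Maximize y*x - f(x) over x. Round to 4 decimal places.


f*(y) = sup_x {y*x - a*x^2 - b*x} = sup_x {(y-b)*x - a*x^2}
FOC: (y - b) - 2a*x = 0 => x* = (y - b)/(2a)
x* = (-8.7925 + 2)/(2*7) = -0.4852
f*(-8.7925) = (y-b)^2/(4a) = (-8.7925 + 2)^2/(4*7)
= 46.1381/28 = 1.6478


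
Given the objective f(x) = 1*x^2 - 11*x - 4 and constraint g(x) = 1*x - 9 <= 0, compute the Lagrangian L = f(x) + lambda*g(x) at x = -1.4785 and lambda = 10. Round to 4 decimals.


Step 1: Evaluate f(x).
f(-1.4785) = 1*(-1.4785)^2 - 11*(-1.4785) - 4 = 14.4495
Step 2: Evaluate g(x).
g(-1.4785) = 1*-1.4785 - 9 = -10.4785
Step 3: Compute Lagrangian.
L = 14.4495 + 10*-10.4785 = -90.3355


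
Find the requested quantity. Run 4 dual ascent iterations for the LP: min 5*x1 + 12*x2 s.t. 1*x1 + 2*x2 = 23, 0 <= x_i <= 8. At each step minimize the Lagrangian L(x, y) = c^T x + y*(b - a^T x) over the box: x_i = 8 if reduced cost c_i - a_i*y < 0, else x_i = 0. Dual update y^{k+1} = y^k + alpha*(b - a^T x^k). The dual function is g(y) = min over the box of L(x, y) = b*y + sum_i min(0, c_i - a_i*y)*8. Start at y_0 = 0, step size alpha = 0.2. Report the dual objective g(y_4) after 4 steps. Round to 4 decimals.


Dual ascent for LP: min 5*x1 + 12*x2, 1*x1 + 2*x2 = 23, 0 <= x_i <= 8
Step 1: y^k = 0.0, reduced costs: (5.0, 12.0)
  x^k = (0.0, 0.0), subgradient = b - a^T x = 23.0
  y^{k+1} = 0.0 + 0.2*23.0 = 4.6
Step 2: y^k = 4.6, reduced costs: (0.4, 2.8)
  x^k = (0.0, 0.0), subgradient = b - a^T x = 23.0
  y^{k+1} = 4.6 + 0.2*23.0 = 9.2
Step 3: y^k = 9.2, reduced costs: (-4.2, -6.4)
  x^k = (8.0, 8.0), subgradient = b - a^T x = -1.0
  y^{k+1} = 9.2 + 0.2*-1.0 = 9.0
Step 4: y^k = 9.0, reduced costs: (-4.0, -6.0)
  x^k = (8.0, 8.0), subgradient = b - a^T x = -1.0
  y^{k+1} = 9.0 + 0.2*-1.0 = 8.8
Dual objective at y_4 = 8.8: reduced costs (-3.8, -5.6), box minimizer x = (8.0, 8.0)
g(y_4) = b*y + (c1 - a1*y)*x1 + (c2 - a2*y)*x2 = 23*8.8 + (-3.8)*8.0 + (-5.6)*8.0 = 202.4 - 30.4 - 44.8 = 127.2


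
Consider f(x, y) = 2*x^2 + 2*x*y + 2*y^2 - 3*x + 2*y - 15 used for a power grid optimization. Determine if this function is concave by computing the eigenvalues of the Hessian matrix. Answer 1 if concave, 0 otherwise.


The Hessian of f(x,y) = 2*x^2 + 2*x*y + 2*y^2 - 3*x + 2*y - 15 is:
H = [[4, 2], [2, 4]]
Trace = 4 + 4 = 8
Determinant = 4*4 - (2)^2 = 12
Discriminant = (8)^2 - 4*12 = 16.0
Eigenvalues: lambda_1 = 2.0, lambda_2 = 6.0
The function is not concave.

0


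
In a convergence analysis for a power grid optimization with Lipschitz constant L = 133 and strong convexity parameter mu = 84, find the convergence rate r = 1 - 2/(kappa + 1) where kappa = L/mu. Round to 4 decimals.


Step 1: Compute the condition number.
kappa = L/mu = 133/84 = 1.5833
Step 2: Compute the convergence rate.
r = 1 - 2/(kappa + 1) = 1 - 2*mu/(L + mu) = (L - mu)/(L + mu) = 49/217 = 0.2258


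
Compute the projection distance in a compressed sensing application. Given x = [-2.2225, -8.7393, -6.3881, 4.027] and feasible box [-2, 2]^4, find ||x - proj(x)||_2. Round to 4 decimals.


Project each component onto [-2, 2].
clip(-2.2225) = -2.0, clip(-8.7393) = -2.0, clip(-6.3881) = -2.0, clip(4.027) = 2.0
Projection = [-2.0, -2.0, -2.0, 2.0]
Squared diffs: [0.0495, 45.4182, 19.2554, 4.1087]
Distance = sqrt(68.8318) = 8.2965


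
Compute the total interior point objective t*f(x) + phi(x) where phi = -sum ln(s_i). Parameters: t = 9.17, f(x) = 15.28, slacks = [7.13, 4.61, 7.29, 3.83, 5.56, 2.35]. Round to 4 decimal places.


Step 1: Compute log-barrier.
ln values: [1.9643, 1.5282, 1.9865, 1.3429, 1.7156, 0.8544]
phi = -(1.9643 + 1.5282 + 1.9865 + 1.3429 + 1.7156 + 0.8544) = -9.3919
Step 2: Compute augmented objective.
t*f(x) = 9.17*15.28 = 140.1176
Total = 140.1176 - 9.3919 = 130.7257


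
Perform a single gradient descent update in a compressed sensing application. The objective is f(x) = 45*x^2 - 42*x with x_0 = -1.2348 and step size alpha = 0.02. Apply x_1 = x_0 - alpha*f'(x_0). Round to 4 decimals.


We compute the gradient at x_0 and apply the update.
f'(x) = 90*x - 42
f'(-1.2348) = 90*-1.2348 - 42 = -153.132
x_1 = -1.2348 - 0.02*-153.132 = 1.8278


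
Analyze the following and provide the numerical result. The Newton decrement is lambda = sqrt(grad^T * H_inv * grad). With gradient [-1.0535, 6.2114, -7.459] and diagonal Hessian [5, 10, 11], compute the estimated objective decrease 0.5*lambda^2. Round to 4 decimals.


Step 1: H is diagonal, so H^(-1) * g = [-0.2107, 0.6211, -0.6781].
Step 2: g^T H^(-1) g = sum_i g_i^2 / H_ii
  = (-1.0535)^2/5 + (6.2114)^2/10 + (-7.459)^2/11
  = 0.222 + 3.8581 + 5.0579 = 9.138
Step 3: Objective decrease = 0.5 * g^T H^(-1) g = 4.569


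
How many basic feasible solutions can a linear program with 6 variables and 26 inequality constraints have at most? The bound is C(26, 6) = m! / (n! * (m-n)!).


Each vertex corresponds to some choice of n active constraints out of m, so the number of vertices is at most C(m, n) = m! / (n!(m-n)!).
m = 26, n = 6
Numerator: 26 * 25 * 24 * 23 * 22 * 21
Denominator: 6! = 720
C(26, 6) = 230230


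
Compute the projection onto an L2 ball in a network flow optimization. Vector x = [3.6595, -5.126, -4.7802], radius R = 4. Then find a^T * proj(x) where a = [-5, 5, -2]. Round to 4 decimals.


Step 1: Compute ||x|| (intermediates to 6 decimals).
||x|| = sqrt(3.6595^2 + (-5.126)^2 + (-4.7802)^2) = 7.906841
Step 2: Project.
Since ||x|| > R, scale = R/||x|| = 4/7.906841 = 0.505891, proj(x) = scale * x
proj(x) = [1.851308, -2.593197, -2.41826]
Step 3: Dot product.
a^T * proj(x) = -5*1.851308 + 5*(-2.593197) - 2*(-2.41826) = -17.386


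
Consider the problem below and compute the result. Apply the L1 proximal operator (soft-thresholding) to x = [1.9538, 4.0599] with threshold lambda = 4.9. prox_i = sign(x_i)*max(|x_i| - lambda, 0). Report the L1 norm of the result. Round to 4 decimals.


Soft-thresholding with lambda = 4.9:
prox(1.9538) = sign(1.9538)*max(|1.9538| - 4.9, 0) = 0.0
prox(4.0599) = sign(4.0599)*max(|4.0599| - 4.9, 0) = 0.0
prox(x) = [0.0, 0.0]
||prox(x)||_1 = 0.0 + 0.0 = 0.0


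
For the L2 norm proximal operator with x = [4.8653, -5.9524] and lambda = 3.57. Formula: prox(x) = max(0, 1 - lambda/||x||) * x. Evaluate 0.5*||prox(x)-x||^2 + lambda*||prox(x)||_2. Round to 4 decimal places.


Step 1: Compute ||x||.
||x|| = 7.6878
Step 2: Compute scaling factor.
scale = max(0, 1 - 3.57/7.6878) = 0.5356
Step 3: prox(x) = [2.606, -3.1883]
||prox(x)|| = 4.1178
Step 4: Proximal objective.
0.5*||prox-x||^2 = 6.3725
lambda*||prox|| = 14.7005
Total = 21.073


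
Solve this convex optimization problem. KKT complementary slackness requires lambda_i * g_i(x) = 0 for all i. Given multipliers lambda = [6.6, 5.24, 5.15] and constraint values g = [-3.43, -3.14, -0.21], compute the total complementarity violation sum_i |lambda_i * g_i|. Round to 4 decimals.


KKT complementary slackness check:
lambda_1 * g_1 = 6.6 * -3.43 = -22.638
lambda_2 * g_2 = 5.24 * -3.14 = -16.4536
lambda_3 * g_3 = 5.15 * -0.21 = -1.0815
Total violation = 22.638 + 16.4536 + 1.0815 = 40.1731


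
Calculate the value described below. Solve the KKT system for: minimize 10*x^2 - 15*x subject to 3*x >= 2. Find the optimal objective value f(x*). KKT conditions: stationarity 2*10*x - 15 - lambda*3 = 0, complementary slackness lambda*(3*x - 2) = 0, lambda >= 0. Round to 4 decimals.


Step 1: Try lambda = 0 (constraint inactive).
Stationarity: 2*10*x - 15 = 0
x* = 15/(2*10) = 0.75
Check constraint: 3*0.75 = 2.25 >= 2 -- satisfied.
Step 2: Compute optimal value.
f(x*) = 10*0.75^2 - 15*0.75 = -5.625


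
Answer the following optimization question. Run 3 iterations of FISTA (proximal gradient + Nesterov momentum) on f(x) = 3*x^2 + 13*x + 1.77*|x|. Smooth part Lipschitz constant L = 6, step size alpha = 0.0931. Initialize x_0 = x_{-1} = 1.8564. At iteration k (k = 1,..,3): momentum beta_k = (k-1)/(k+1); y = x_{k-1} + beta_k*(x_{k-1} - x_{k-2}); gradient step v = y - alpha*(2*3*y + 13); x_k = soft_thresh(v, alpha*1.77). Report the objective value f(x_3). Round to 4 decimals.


FISTA on f(x) = 3*x^2 + 13*x + 1.77*|x|
L = 6, alpha = 0.0931
Iteration 1: beta = 0.0, y = 1.8564 + 0.0*(1.8564 - 1.8564) = 1.8564
  grad(y) = 24.1384, v = y - alpha*grad = -0.3909
  prox(v) = soft_thresh(-0.3909, 0.1648) = -0.2261
Iteration 2: beta = 0.3333, y = -0.2261 + 0.3333*(-0.2261 - 1.8564) = -0.9203
  grad(y) = 7.4784, v = y - alpha*grad = -1.6165
  prox(v) = soft_thresh(-1.6165, 0.1648) = -1.4517
Iteration 3: beta = 0.5, y = -1.4517 + 0.5*(-1.4517 + 0.2261) = -2.0645
  grad(y) = 0.6128, v = y - alpha*grad = -2.1216
  prox(v) = soft_thresh(-2.1216, 0.1648) = -1.9568
f(x_3) = 3*(-1.9568)^2 + 13*(-1.9568) + 1.77*|-1.9568| = -10.4877


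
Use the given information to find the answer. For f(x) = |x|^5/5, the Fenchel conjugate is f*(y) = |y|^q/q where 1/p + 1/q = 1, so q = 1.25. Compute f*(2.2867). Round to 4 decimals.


The conjugate exponent q satisfies 1/p + 1/q = 1.
p = 5, so q = 5/(5 - 1) = 1.25
|y|^q = 2.2867^1.25 = 2.812
f*(2.2867) = 2.812 / 1.25 = 2.2496


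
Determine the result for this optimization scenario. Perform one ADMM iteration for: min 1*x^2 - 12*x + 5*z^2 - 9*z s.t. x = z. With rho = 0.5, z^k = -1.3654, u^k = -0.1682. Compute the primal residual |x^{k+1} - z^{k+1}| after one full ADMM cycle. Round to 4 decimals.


ADMM iteration with rho = 0.5, z^k = -1.3654, u^k = -0.1682
Step 1: x-update.
Minimize 1*x^2 - 12*x + (0.5/2)*(x + 1.3654 - 0.1682)^2
FOC: (2*1 + 0.5)*x = 12 + 0.5*(-1.3654 + 0.1682)
x^{k+1} = 4.5606
Step 2: z-update.
Minimize 5*z^2 - 9*z + (0.5/2)*(4.5606 - z - 0.1682)^2
FOC: (2*5 + 0.5)*z = 9 + 0.5*(4.5606 - 0.1682)
z^{k+1} = 1.0663
Step 3: u-update.
u^{k+1} = -0.1682 + 4.5606 - 1.0663 = 3.3261
Step 4: Primal residual = |4.5606 - 1.0663| = 3.4943


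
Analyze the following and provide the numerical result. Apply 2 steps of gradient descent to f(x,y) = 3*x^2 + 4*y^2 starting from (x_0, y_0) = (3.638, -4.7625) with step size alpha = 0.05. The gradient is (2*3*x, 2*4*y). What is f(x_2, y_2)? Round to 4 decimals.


Gradient descent on f(x,y) = 3*x^2 + 4*y^2.
Starting point: (3.638, -4.7625), alpha = 0.05
Step 1: grad_x = 2*3*3.638 = 21.828, grad_y = 2*4*-4.7625 = -38.1
  x_1 = 3.638 - 0.05*21.828 = 2.5466
  y_1 = -4.7625 - 0.05*-38.1 = -2.8575
Step 2: grad_x = 2*3*2.5466 = 15.2796, grad_y = 2*4*-2.8575 = -22.86
  x_2 = 2.5466 - 0.05*15.2796 = 1.7826
  y_2 = -2.8575 - 0.05*-22.86 = -1.7145
f(1.7826, -1.7145) = 3*1.7826^2 + 4*(-1.7145)^2 = 21.2912


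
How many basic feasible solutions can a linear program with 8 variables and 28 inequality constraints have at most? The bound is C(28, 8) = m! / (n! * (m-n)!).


Each vertex corresponds to some choice of n active constraints out of m, so the number of vertices is at most C(m, n) = m! / (n!(m-n)!).
m = 28, n = 8
Numerator: 28 * 27 * 26 * 25 * 24 * 23 * 22 * 21
Denominator: 8! = 40320
C(28, 8) = 3108105


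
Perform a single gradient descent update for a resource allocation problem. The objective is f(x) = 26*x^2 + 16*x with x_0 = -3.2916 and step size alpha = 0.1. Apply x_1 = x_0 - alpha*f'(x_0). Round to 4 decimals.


We compute the gradient at x_0 and apply the update.
f'(x) = 52*x + 16
f'(-3.2916) = 52*-3.2916 + 16 = -155.1632
x_1 = -3.2916 - 0.1*-155.1632 = 12.2247


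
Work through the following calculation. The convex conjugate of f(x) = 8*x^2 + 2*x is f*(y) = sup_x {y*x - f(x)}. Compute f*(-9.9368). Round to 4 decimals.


f*(y) = sup_x {y*x - a*x^2 - b*x} = sup_x {(y-b)*x - a*x^2}
FOC: (y - b) - 2a*x = 0 => x* = (y - b)/(2a)
x* = (-9.9368 - 2)/(2*8) = -0.7461
f*(-9.9368) = (y-b)^2/(4a) = (-9.9368 - 2)^2/(4*8)
= 142.4872/32 = 4.4527


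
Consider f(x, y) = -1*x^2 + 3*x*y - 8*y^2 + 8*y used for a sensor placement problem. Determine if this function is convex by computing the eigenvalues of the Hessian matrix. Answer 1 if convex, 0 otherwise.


The Hessian of f(x,y) = -1*x^2 + 3*x*y - 8*y^2 + 8*y is:
H = [[-2, 3], [3, -16]]
Trace = -2 - 16 = -18
Determinant = -2*-16 - (3)^2 = 23
Discriminant = (-18)^2 - 4*23 = 232.0
Eigenvalues: lambda_1 = -16.6158, lambda_2 = -1.3842
The function is not convex.

0


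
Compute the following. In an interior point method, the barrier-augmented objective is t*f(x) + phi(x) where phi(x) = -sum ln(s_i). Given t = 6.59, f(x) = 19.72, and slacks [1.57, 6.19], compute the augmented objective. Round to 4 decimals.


Step 1: Compute log-barrier.
ln values: [0.4511, 1.8229]
phi = -(0.4511 + 1.8229) = -2.274
Step 2: Compute augmented objective.
t*f(x) = 6.59*19.72 = 129.9548
Total = 129.9548 - 2.274 = 127.6808


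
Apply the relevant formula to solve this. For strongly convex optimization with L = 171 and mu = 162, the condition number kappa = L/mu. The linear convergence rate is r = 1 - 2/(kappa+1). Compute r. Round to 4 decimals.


Step 1: Compute the condition number.
kappa = L/mu = 171/162 = 1.0556
Step 2: Compute the convergence rate.
r = 1 - 2/(kappa + 1) = 1 - 2*mu/(L + mu) = (L - mu)/(L + mu) = 9/333 = 0.027


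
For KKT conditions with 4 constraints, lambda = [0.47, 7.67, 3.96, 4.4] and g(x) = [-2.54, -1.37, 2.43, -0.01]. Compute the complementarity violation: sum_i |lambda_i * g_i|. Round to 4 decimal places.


KKT complementary slackness check:
lambda_1 * g_1 = 0.47 * -2.54 = -1.1938
lambda_2 * g_2 = 7.67 * -1.37 = -10.5079
lambda_3 * g_3 = 3.96 * 2.43 = 9.6228
lambda_4 * g_4 = 4.4 * -0.01 = -0.044
Total violation = 1.1938 + 10.5079 + 9.6228 + 0.044 = 21.3685


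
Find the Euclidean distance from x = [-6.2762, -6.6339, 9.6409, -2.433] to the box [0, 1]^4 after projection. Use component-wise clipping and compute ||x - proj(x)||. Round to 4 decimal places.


Project each component onto [0, 1].
clip(-6.2762) = 0.0, clip(-6.6339) = 0.0, clip(9.6409) = 1.0, clip(-2.433) = 0.0
Projection = [0.0, 0.0, 1.0, 0.0]
Squared diffs: [39.3907, 44.0086, 74.6652, 5.9195]
Distance = sqrt(163.984) = 12.8056


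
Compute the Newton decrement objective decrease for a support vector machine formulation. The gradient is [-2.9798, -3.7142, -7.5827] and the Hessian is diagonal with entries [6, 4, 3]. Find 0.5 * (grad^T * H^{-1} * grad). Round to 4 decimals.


Step 1: H is diagonal, so H^(-1) * g = [-0.4966, -0.9286, -2.5276].
Step 2: g^T H^(-1) g = sum_i g_i^2 / H_ii
  = (-2.9798)^2/6 + (-3.7142)^2/4 + (-7.5827)^2/3
  = 1.4799 + 3.4488 + 19.1658 = 24.0945
Step 3: Objective decrease = 0.5 * g^T H^(-1) g = 12.0472


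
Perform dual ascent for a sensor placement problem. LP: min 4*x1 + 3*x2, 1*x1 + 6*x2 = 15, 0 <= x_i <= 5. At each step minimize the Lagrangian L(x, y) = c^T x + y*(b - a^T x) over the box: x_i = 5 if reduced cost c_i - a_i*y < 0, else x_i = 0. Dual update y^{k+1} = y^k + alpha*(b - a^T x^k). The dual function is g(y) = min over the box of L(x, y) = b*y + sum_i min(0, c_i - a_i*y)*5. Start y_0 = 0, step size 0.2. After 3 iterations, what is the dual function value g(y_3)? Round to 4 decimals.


Dual ascent for LP: min 4*x1 + 3*x2, 1*x1 + 6*x2 = 15, 0 <= x_i <= 5
Step 1: y^k = 0.0, reduced costs: (4.0, 3.0)
  x^k = (0.0, 0.0), subgradient = b - a^T x = 15.0
  y^{k+1} = 0.0 + 0.2*15.0 = 3.0
Step 2: y^k = 3.0, reduced costs: (1.0, -15.0)
  x^k = (0.0, 5.0), subgradient = b - a^T x = -15.0
  y^{k+1} = 3.0 + 0.2*-15.0 = 0.0
Step 3: y^k = 0.0, reduced costs: (4.0, 3.0)
  x^k = (0.0, 0.0), subgradient = b - a^T x = 15.0
  y^{k+1} = 0.0 + 0.2*15.0 = 3.0
Dual objective at y_3 = 3.0: reduced costs (1.0, -15.0), box minimizer x = (0.0, 5.0)
g(y_3) = b*y + (c1 - a1*y)*x1 + (c2 - a2*y)*x2 = 15*3.0 + 1.0*0.0 + (-15.0)*5.0 = 45.0 + 0.0 - 75.0 = -30.0


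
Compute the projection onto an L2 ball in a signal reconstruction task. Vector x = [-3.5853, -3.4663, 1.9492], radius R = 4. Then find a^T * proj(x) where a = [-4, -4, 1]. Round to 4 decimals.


Step 1: Compute ||x|| (intermediates to 6 decimals).
||x|| = sqrt((-3.5853)^2 + (-3.4663)^2 + 1.9492^2) = 5.354343
Step 2: Project.
Since ||x|| > R, scale = R/||x|| = 4/5.354343 = 0.747057, proj(x) = scale * x
proj(x) = [-2.678423, -2.589524, 1.456164]
Step 3: Dot product.
a^T * proj(x) = -4*(-2.678423) - 4*(-2.589524) + 1*1.456164 = 22.528


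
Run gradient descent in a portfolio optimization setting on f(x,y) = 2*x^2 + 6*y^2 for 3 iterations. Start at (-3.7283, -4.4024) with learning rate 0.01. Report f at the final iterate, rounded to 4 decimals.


Gradient descent on f(x,y) = 2*x^2 + 6*y^2.
Starting point: (-3.7283, -4.4024), alpha = 0.01
Step 1: grad_x = 2*2*-3.7283 = -14.9132, grad_y = 2*6*-4.4024 = -52.8288
  x_1 = -3.7283 - 0.01*-14.9132 = -3.5792
  y_1 = -4.4024 - 0.01*-52.8288 = -3.8741
Step 2: grad_x = 2*2*-3.5792 = -14.3167, grad_y = 2*6*-3.8741 = -46.4893
  x_2 = -3.5792 - 0.01*-14.3167 = -3.436
  y_2 = -3.8741 - 0.01*-46.4893 = -3.4092
Step 3: grad_x = 2*2*-3.436 = -13.744, grad_y = 2*6*-3.4092 = -40.9106
  x_3 = -3.436 - 0.01*-13.744 = -3.2986
  y_3 = -3.4092 - 0.01*-40.9106 = -3.0001
f(-3.2986, -3.0001) = 2*(-3.2986)^2 + 6*(-3.0001)^2 = 75.7651


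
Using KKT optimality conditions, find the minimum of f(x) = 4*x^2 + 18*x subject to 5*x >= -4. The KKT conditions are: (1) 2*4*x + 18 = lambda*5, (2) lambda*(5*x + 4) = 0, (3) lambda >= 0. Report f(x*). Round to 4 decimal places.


Step 1: Try lambda = 0 (constraint inactive).
x_unc = -18/(2*4) = -2.25
Check: 5*-2.25 = -11.25 < -4 -- violated!
Step 2: Constraint must be active: 5*x = -4
x* = -4/5 = -0.8
lambda = (2*4*(-0.8) + 18)/5 = 2.32
Step 3: Compute optimal value.
f(x*) = 4*(-0.8)^2 + 18*(-0.8) = -11.84


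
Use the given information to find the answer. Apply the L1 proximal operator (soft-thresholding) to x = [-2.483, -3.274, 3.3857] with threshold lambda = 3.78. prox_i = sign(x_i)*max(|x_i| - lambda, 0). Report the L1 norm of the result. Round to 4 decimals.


Soft-thresholding with lambda = 3.78:
prox(-2.483) = sign(-2.483)*max(|-2.483| - 3.78, 0) = 0.0
prox(-3.274) = sign(-3.274)*max(|-3.274| - 3.78, 0) = 0.0
prox(3.3857) = sign(3.3857)*max(|3.3857| - 3.78, 0) = 0.0
prox(x) = [0.0, 0.0, 0.0]
||prox(x)||_1 = 0.0 + 0.0 + 0.0 = 0.0


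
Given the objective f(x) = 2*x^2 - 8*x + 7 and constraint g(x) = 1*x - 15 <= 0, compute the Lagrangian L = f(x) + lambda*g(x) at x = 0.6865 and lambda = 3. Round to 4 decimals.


Step 1: Evaluate f(x).
f(0.6865) = 2*0.6865^2 - 8*0.6865 + 7 = 2.4506
Step 2: Evaluate g(x).
g(0.6865) = 1*0.6865 - 15 = -14.3135
Step 3: Compute Lagrangian.
L = 2.4506 + 3*-14.3135 = -40.4899


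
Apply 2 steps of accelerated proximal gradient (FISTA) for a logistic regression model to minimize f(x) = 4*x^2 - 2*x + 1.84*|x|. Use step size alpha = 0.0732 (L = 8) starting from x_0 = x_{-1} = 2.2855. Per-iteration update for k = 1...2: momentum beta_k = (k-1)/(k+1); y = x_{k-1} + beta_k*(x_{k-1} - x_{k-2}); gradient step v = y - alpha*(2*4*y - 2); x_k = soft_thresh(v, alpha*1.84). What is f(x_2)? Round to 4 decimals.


FISTA on f(x) = 4*x^2 - 2*x + 1.84*|x|
L = 8, alpha = 0.0732
Iteration 1: beta = 0.0, y = 2.2855 + 0.0*(2.2855 - 2.2855) = 2.2855
  grad(y) = 16.284, v = y - alpha*grad = 1.0935
  prox(v) = soft_thresh(1.0935, 0.1347) = 0.9588
Iteration 2: beta = 0.3333, y = 0.9588 + 0.3333*(0.9588 - 2.2855) = 0.5166
  grad(y) = 2.1328, v = y - alpha*grad = 0.3605
  prox(v) = soft_thresh(0.3605, 0.1347) = 0.2258
f(x_2) = 4*0.2258^2 - 2*0.2258 + 1.84*|0.2258| = 0.1678


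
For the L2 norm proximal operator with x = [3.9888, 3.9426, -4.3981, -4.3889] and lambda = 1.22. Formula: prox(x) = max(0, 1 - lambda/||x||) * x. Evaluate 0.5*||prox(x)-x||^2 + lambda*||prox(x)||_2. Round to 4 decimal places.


Step 1: Compute ||x||.
||x|| = 8.3702
Step 2: Compute scaling factor.
scale = max(0, 1 - 1.22/8.3702) = 0.8542
Step 3: prox(x) = [3.4074, 3.3679, -3.7571, -3.7492]
||prox(x)|| = 7.1502
Step 4: Proximal objective.
0.5*||prox-x||^2 = 0.7442
lambda*||prox|| = 8.7232
Total = 9.4675


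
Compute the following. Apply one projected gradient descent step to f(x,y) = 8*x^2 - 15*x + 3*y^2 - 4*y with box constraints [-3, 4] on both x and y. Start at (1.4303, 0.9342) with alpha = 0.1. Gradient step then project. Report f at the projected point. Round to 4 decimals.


Step 1: Compute gradient at (1.4303, 0.9342).
grad_x = 2*8*1.4303 - 15 = 7.8848
grad_y = 2*3*0.9342 - 4 = 1.6052
Step 2: Gradient step.
x_raw = 1.4303 - 0.1*7.8848 = 0.6418
y_raw = 0.9342 - 0.1*1.6052 = 0.7737
Step 3: Project onto [-3, 4].
x_proj = clip(0.6418) = 0.6418
y_proj = clip(0.7737) = 0.7737
Step 4: Evaluate f.
f(0.6418, 0.7737) = -7.6308


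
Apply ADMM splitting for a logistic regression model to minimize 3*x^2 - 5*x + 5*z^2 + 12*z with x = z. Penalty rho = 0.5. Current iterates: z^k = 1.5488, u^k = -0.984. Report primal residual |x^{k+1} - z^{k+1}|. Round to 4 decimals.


ADMM iteration with rho = 0.5, z^k = 1.5488, u^k = -0.984
Step 1: x-update.
Minimize 3*x^2 - 5*x + (0.5/2)*(x - 1.5488 - 0.984)^2
FOC: (2*3 + 0.5)*x = 5 + 0.5*(1.5488 + 0.984)
x^{k+1} = 0.9641
Step 2: z-update.
Minimize 5*z^2 + 12*z + (0.5/2)*(0.9641 - z - 0.984)^2
FOC: (2*5 + 0.5)*z = -12 + 0.5*(0.9641 - 0.984)
z^{k+1} = -1.1438
Step 3: u-update.
u^{k+1} = -0.984 + 0.9641 + 1.1438 = 1.1239
Step 4: Primal residual = |0.9641 + 1.1438| = 2.1079


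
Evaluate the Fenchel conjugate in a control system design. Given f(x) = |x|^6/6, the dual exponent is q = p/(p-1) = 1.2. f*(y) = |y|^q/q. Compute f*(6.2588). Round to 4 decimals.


The conjugate exponent q satisfies 1/p + 1/q = 1.
p = 6, so q = 6/(6 - 1) = 1.2
|y|^q = 6.2588^1.2 = 9.0321
f*(6.2588) = 9.0321 / 1.2 = 7.5268


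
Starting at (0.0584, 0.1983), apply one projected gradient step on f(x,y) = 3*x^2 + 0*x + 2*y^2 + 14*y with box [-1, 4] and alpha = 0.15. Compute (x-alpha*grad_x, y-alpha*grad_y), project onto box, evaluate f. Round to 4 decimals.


Step 1: Compute gradient at (0.0584, 0.1983).
grad_x = 2*3*0.0584 + 0 = 0.3504
grad_y = 2*2*0.1983 + 14 = 14.7932
Step 2: Gradient step.
x_raw = 0.0584 - 0.15*0.3504 = 0.0058
y_raw = 0.1983 - 0.15*14.7932 = -2.0207
Step 3: Project onto [-1, 4].
x_proj = clip(0.0058) = 0.0058
y_proj = clip(-2.0207) = -1.0
Step 4: Evaluate f.
f(0.0058, -1.0) = -11.9999


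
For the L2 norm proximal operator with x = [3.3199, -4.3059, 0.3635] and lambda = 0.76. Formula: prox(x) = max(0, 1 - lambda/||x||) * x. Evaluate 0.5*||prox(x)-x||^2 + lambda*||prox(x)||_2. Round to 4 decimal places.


Step 1: Compute ||x||.
||x|| = 5.4493
Step 2: Compute scaling factor.
scale = max(0, 1 - 0.76/5.4493) = 0.8605
Step 3: prox(x) = [2.8569, -3.7054, 0.3128]
||prox(x)|| = 4.6893
Step 4: Proximal objective.
0.5*||prox-x||^2 = 0.2888
lambda*||prox|| = 3.5639
Total = 3.8527


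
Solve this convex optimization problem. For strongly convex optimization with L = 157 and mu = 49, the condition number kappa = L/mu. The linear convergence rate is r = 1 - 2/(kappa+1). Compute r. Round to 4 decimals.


Step 1: Compute the condition number.
kappa = L/mu = 157/49 = 3.2041
Step 2: Compute the convergence rate.
r = 1 - 2/(kappa + 1) = 1 - 2*mu/(L + mu) = (L - mu)/(L + mu) = 108/206 = 0.5243


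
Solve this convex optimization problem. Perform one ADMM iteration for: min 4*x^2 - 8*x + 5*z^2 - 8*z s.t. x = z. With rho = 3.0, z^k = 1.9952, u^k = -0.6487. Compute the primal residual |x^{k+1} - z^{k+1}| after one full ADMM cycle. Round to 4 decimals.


ADMM iteration with rho = 3.0, z^k = 1.9952, u^k = -0.6487
Step 1: x-update.
Minimize 4*x^2 - 8*x + (3.0/2)*(x - 1.9952 - 0.6487)^2
FOC: (2*4 + 3.0)*x = 8 + 3.0*(1.9952 + 0.6487)
x^{k+1} = 1.4483
Step 2: z-update.
Minimize 5*z^2 - 8*z + (3.0/2)*(1.4483 - z - 0.6487)^2
FOC: (2*5 + 3.0)*z = 8 + 3.0*(1.4483 - 0.6487)
z^{k+1} = 0.7999
Step 3: u-update.
u^{k+1} = -0.6487 + 1.4483 - 0.7999 = -0.0003
Step 4: Primal residual = |1.4483 - 0.7999| = 0.6484


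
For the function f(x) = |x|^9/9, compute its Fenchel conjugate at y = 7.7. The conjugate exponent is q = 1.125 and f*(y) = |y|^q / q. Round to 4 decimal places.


The conjugate exponent q satisfies 1/p + 1/q = 1.
p = 9, so q = 9/(9 - 1) = 1.125
|y|^q = 7.7^1.125 = 9.9381
f*(7.7) = 9.9381 / 1.125 = 8.8338


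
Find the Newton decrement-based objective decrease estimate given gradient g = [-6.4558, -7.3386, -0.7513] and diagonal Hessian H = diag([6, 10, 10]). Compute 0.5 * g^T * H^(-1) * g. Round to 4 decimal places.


Step 1: H is diagonal, so H^(-1) * g = [-1.076, -0.7339, -0.0751].
Step 2: g^T H^(-1) g = sum_i g_i^2 / H_ii
  = (-6.4558)^2/6 + (-7.3386)^2/10 + (-0.7513)^2/10
  = 6.9462 + 5.3855 + 0.0564 = 12.3882
Step 3: Objective decrease = 0.5 * g^T H^(-1) g = 6.1941


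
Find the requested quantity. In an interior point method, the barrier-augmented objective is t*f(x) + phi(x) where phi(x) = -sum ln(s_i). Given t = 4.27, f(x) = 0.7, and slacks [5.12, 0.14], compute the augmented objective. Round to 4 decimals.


Step 1: Compute log-barrier.
ln values: [1.6332, -1.9661]
phi = -(1.6332 - 1.9661) = 0.333
Step 2: Compute augmented objective.
t*f(x) = 4.27*0.7 = 2.989
Total = 2.989 + 0.333 = 3.322


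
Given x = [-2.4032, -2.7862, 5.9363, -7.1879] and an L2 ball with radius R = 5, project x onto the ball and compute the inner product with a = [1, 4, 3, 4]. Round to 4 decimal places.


Step 1: Compute ||x|| (intermediates to 6 decimals).
||x|| = sqrt((-2.4032)^2 + (-2.7862)^2 + 5.9363^2 + (-7.1879)^2) = 10.022168
Step 2: Project.
Since ||x|| > R, scale = R/||x|| = 5/10.022168 = 0.498894, proj(x) = scale * x
proj(x) = [-1.198942, -1.390018, 2.961584, -3.586]
Step 3: Dot product.
a^T * proj(x) = 1*(-1.198942) + 4*(-1.390018) + 3*2.961584 + 4*(-3.586) = -12.2183


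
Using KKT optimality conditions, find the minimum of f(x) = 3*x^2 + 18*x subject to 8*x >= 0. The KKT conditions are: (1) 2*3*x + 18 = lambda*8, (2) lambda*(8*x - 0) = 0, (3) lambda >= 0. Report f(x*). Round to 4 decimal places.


Step 1: Try lambda = 0 (constraint inactive).
x_unc = -18/(2*3) = -3.0
Check: 8*-3.0 = -24.0 < 0 -- violated!
Step 2: Constraint must be active: 8*x = 0
x* = 0/8 = 0.0
lambda = (2*3*0.0 + 18)/8 = 2.25
Step 3: Compute optimal value.
f(x*) = 3*0.0^2 + 18*0.0 = 0.0


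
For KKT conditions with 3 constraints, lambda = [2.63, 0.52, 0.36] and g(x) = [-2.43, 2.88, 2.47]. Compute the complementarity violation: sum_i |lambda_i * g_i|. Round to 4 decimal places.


KKT complementary slackness check:
lambda_1 * g_1 = 2.63 * -2.43 = -6.3909
lambda_2 * g_2 = 0.52 * 2.88 = 1.4976
lambda_3 * g_3 = 0.36 * 2.47 = 0.8892
Total violation = 6.3909 + 1.4976 + 0.8892 = 8.7777


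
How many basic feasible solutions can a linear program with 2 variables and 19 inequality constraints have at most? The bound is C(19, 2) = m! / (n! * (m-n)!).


Each vertex corresponds to some choice of n active constraints out of m, so the number of vertices is at most C(m, n) = m! / (n!(m-n)!).
m = 19, n = 2
Numerator: 19 * 18
Denominator: 2! = 2
C(19, 2) = 171


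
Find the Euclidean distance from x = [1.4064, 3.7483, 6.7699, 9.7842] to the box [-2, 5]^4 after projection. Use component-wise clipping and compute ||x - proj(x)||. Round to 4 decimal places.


Project each component onto [-2, 5].
clip(1.4064) = 1.4064, clip(3.7483) = 3.7483, clip(6.7699) = 5.0, clip(9.7842) = 5.0
Projection = [1.4064, 3.7483, 5.0, 5.0]
Squared diffs: [0.0, 0.0, 3.1325, 22.8886]
Distance = sqrt(26.0211) = 5.1011


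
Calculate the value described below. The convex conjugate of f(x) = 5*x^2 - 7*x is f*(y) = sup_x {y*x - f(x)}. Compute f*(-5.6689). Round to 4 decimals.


f*(y) = sup_x {y*x - a*x^2 - b*x} = sup_x {(y-b)*x - a*x^2}
FOC: (y - b) - 2a*x = 0 => x* = (y - b)/(2a)
x* = (-5.6689 + 7)/(2*5) = 0.1331
f*(-5.6689) = (y-b)^2/(4a) = (-5.6689 + 7)^2/(4*5)
= 1.7718/20 = 0.0886


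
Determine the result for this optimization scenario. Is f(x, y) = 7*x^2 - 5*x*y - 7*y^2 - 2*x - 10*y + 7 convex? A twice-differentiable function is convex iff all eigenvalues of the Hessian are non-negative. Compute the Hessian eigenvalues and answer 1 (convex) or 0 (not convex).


The Hessian of f(x,y) = 7*x^2 - 5*x*y - 7*y^2 - 2*x - 10*y + 7 is:
H = [[14, -5], [-5, -14]]
Trace = 14 - 14 = 0
Determinant = 14*-14 - (-5)^2 = -221
Discriminant = (0)^2 - 4*-221 = 884.0
Eigenvalues: lambda_1 = -14.8661, lambda_2 = 14.8661
The function is not convex.

0


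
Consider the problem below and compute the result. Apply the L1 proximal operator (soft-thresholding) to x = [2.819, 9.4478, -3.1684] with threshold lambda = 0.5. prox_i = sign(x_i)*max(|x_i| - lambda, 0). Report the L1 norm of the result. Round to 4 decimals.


Soft-thresholding with lambda = 0.5:
prox(2.819) = sign(2.819)*max(|2.819| - 0.5, 0) = 2.319
prox(9.4478) = sign(9.4478)*max(|9.4478| - 0.5, 0) = 8.9478
prox(-3.1684) = sign(-3.1684)*max(|-3.1684| - 0.5, 0) = -2.6684
prox(x) = [2.319, 8.9478, -2.6684]
||prox(x)||_1 = 2.319 + 8.9478 + 2.6684 = 13.9352


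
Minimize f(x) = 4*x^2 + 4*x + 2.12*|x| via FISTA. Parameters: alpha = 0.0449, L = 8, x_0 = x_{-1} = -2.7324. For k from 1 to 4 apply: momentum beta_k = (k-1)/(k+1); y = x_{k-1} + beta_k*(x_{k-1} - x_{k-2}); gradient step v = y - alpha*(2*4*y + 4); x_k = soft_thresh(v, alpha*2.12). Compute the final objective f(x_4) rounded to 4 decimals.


FISTA on f(x) = 4*x^2 + 4*x + 2.12*|x|
L = 8, alpha = 0.0449
Iteration 1: beta = 0.0, y = -2.7324 + 0.0*(-2.7324 + 2.7324) = -2.7324
  grad(y) = -17.8592, v = y - alpha*grad = -1.9305
  prox(v) = soft_thresh(-1.9305, 0.0952) = -1.8353
Iteration 2: beta = 0.3333, y = -1.8353 + 0.3333*(-1.8353 + 2.7324) = -1.5363
  grad(y) = -8.2905, v = y - alpha*grad = -1.1641
  prox(v) = soft_thresh(-1.1641, 0.0952) = -1.0689
Iteration 3: beta = 0.5, y = -1.0689 + 0.5*(-1.0689 + 1.8353) = -0.6857
  grad(y) = -1.4852, v = y - alpha*grad = -0.619
  prox(v) = soft_thresh(-0.619, 0.0952) = -0.5238
Iteration 4: beta = 0.6, y = -0.5238 + 0.6*(-0.5238 + 1.0689) = -0.1967
  grad(y) = 2.4263, v = y - alpha*grad = -0.3057
  prox(v) = soft_thresh(-0.3057, 0.0952) = -0.2105
f(x_4) = 4*(-0.2105)^2 + 4*(-0.2105) + 2.12*|-0.2105| = -0.2185


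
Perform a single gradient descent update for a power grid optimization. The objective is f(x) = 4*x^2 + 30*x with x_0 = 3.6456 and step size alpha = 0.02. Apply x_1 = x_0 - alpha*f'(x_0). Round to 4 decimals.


We compute the gradient at x_0 and apply the update.
f'(x) = 8*x + 30
f'(3.6456) = 8*3.6456 + 30 = 59.1648
x_1 = 3.6456 - 0.02*59.1648 = 2.4623


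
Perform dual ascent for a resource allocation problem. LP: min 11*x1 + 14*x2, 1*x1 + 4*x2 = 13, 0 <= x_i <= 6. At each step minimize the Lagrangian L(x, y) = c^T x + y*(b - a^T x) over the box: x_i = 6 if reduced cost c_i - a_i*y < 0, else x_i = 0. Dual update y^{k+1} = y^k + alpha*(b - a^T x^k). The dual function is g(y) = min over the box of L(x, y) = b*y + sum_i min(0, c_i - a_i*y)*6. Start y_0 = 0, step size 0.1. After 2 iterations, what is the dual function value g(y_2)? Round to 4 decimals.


Dual ascent for LP: min 11*x1 + 14*x2, 1*x1 + 4*x2 = 13, 0 <= x_i <= 6
Step 1: y^k = 0.0, reduced costs: (11.0, 14.0)
  x^k = (0.0, 0.0), subgradient = b - a^T x = 13.0
  y^{k+1} = 0.0 + 0.1*13.0 = 1.3
Step 2: y^k = 1.3, reduced costs: (9.7, 8.8)
  x^k = (0.0, 0.0), subgradient = b - a^T x = 13.0
  y^{k+1} = 1.3 + 0.1*13.0 = 2.6
Dual objective at y_2 = 2.6: reduced costs (8.4, 3.6), box minimizer x = (0.0, 0.0)
g(y_2) = b*y + (c1 - a1*y)*x1 + (c2 - a2*y)*x2 = 13*2.6 + 8.4*0.0 + 3.6*0.0 = 33.8 + 0.0 + 0.0 = 33.8


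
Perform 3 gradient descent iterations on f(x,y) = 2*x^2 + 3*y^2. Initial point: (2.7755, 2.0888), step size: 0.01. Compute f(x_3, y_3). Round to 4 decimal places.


Gradient descent on f(x,y) = 2*x^2 + 3*y^2.
Starting point: (2.7755, 2.0888), alpha = 0.01
Step 1: grad_x = 2*2*2.7755 = 11.102, grad_y = 2*3*2.0888 = 12.5328
  x_1 = 2.7755 - 0.01*11.102 = 2.6645
  y_1 = 2.0888 - 0.01*12.5328 = 1.9635
Step 2: grad_x = 2*2*2.6645 = 10.6579, grad_y = 2*3*1.9635 = 11.7808
  x_2 = 2.6645 - 0.01*10.6579 = 2.5579
  y_2 = 1.9635 - 0.01*11.7808 = 1.8457
Step 3: grad_x = 2*2*2.5579 = 10.2316, grad_y = 2*3*1.8457 = 11.074
  x_3 = 2.5579 - 0.01*10.2316 = 2.4556
  y_3 = 1.8457 - 0.01*11.074 = 1.7349
f(2.4556, 1.7349) = 2*2.4556^2 + 3*1.7349^2 = 21.0897


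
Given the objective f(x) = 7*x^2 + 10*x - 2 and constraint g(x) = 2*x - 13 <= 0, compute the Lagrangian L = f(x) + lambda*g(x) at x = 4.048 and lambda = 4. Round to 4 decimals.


Step 1: Evaluate f(x).
f(4.048) = 7*4.048^2 + 10*4.048 - 2 = 153.1841
Step 2: Evaluate g(x).
g(4.048) = 2*4.048 - 13 = -4.904
Step 3: Compute Lagrangian.
L = 153.1841 + 4*-4.904 = 133.5681


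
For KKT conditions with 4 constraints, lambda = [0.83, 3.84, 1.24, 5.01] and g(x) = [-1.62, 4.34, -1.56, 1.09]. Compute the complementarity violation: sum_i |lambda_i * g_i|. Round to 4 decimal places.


KKT complementary slackness check:
lambda_1 * g_1 = 0.83 * -1.62 = -1.3446
lambda_2 * g_2 = 3.84 * 4.34 = 16.6656
lambda_3 * g_3 = 1.24 * -1.56 = -1.9344
lambda_4 * g_4 = 5.01 * 1.09 = 5.4609
Total violation = 1.3446 + 16.6656 + 1.9344 + 5.4609 = 25.4055


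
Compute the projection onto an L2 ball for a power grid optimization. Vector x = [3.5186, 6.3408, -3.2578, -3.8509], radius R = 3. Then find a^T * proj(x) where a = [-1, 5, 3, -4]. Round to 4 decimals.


Step 1: Compute ||x|| (intermediates to 6 decimals).
||x|| = sqrt(3.5186^2 + 6.3408^2 + (-3.2578)^2 + (-3.8509)^2) = 8.833402
Step 2: Project.
Since ||x|| > R, scale = R/||x|| = 3/8.833402 = 0.33962, proj(x) = scale * x
proj(x) = [1.194987, 2.153462, -1.106414, -1.307843]
Step 3: Dot product.
a^T * proj(x) = -1*1.194987 + 5*2.153462 + 3*(-1.106414) - 4*(-1.307843) = 11.4845


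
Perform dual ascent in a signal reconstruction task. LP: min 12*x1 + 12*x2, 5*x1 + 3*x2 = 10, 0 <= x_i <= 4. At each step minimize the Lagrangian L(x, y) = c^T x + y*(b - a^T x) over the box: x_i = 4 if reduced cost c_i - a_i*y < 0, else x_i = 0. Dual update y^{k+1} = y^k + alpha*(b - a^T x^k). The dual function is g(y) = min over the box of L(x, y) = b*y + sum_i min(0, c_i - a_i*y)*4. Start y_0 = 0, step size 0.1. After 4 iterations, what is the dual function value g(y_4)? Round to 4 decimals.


Dual ascent for LP: min 12*x1 + 12*x2, 5*x1 + 3*x2 = 10, 0 <= x_i <= 4
Step 1: y^k = 0.0, reduced costs: (12.0, 12.0)
  x^k = (0.0, 0.0), subgradient = b - a^T x = 10.0
  y^{k+1} = 0.0 + 0.1*10.0 = 1.0
Step 2: y^k = 1.0, reduced costs: (7.0, 9.0)
  x^k = (0.0, 0.0), subgradient = b - a^T x = 10.0
  y^{k+1} = 1.0 + 0.1*10.0 = 2.0
Step 3: y^k = 2.0, reduced costs: (2.0, 6.0)
  x^k = (0.0, 0.0), subgradient = b - a^T x = 10.0
  y^{k+1} = 2.0 + 0.1*10.0 = 3.0
Step 4: y^k = 3.0, reduced costs: (-3.0, 3.0)
  x^k = (4.0, 0.0), subgradient = b - a^T x = -10.0
  y^{k+1} = 3.0 + 0.1*-10.0 = 2.0
Dual objective at y_4 = 2.0: reduced costs (2.0, 6.0), box minimizer x = (0.0, 0.0)
g(y_4) = b*y + (c1 - a1*y)*x1 + (c2 - a2*y)*x2 = 10*2.0 + 2.0*0.0 + 6.0*0.0 = 20.0 + 0.0 + 0.0 = 20.0


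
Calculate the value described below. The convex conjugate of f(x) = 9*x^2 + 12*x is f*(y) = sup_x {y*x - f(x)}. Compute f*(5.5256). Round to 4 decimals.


f*(y) = sup_x {y*x - a*x^2 - b*x} = sup_x {(y-b)*x - a*x^2}
FOC: (y - b) - 2a*x = 0 => x* = (y - b)/(2a)
x* = (5.5256 - 12)/(2*9) = -0.3597
f*(5.5256) = (y-b)^2/(4a) = (5.5256 - 12)^2/(4*9)
= 41.9179/36 = 1.1644


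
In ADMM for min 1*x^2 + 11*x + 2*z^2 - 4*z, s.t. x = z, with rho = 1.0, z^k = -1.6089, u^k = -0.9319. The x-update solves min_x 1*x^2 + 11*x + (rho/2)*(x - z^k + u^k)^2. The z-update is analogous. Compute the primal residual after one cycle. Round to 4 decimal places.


ADMM iteration with rho = 1.0, z^k = -1.6089, u^k = -0.9319
Step 1: x-update.
Minimize 1*x^2 + 11*x + (1.0/2)*(x + 1.6089 - 0.9319)^2
FOC: (2*1 + 1.0)*x = -11 + 1.0*(-1.6089 + 0.9319)
x^{k+1} = -3.8923
Step 2: z-update.
Minimize 2*z^2 - 4*z + (1.0/2)*(-3.8923 - z - 0.9319)^2
FOC: (2*2 + 1.0)*z = 4 + 1.0*(-3.8923 - 0.9319)
z^{k+1} = -0.1648
Step 3: u-update.
u^{k+1} = -0.9319 - 3.8923 + 0.1648 = -4.6594
Step 4: Primal residual = |-3.8923 + 0.1648| = 3.7275


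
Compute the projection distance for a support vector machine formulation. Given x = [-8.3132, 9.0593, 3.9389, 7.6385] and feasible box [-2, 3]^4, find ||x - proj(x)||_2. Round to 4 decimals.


Project each component onto [-2, 3].
clip(-8.3132) = -2.0, clip(9.0593) = 3.0, clip(3.9389) = 3.0, clip(7.6385) = 3.0
Projection = [-2.0, 3.0, 3.0, 3.0]
Squared diffs: [39.8565, 36.7151, 0.8815, 21.5157]
Distance = sqrt(98.9688) = 9.9483


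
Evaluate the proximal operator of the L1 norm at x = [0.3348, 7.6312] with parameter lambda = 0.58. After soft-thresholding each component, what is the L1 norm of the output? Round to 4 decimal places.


Soft-thresholding with lambda = 0.58:
prox(0.3348) = sign(0.3348)*max(|0.3348| - 0.58, 0) = 0.0
prox(7.6312) = sign(7.6312)*max(|7.6312| - 0.58, 0) = 7.0512
prox(x) = [0.0, 7.0512]
||prox(x)||_1 = 0.0 + 7.0512 = 7.0512


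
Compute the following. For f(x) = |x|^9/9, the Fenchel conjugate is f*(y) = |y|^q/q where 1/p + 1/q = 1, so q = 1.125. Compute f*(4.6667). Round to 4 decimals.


The conjugate exponent q satisfies 1/p + 1/q = 1.
p = 9, so q = 9/(9 - 1) = 1.125
|y|^q = 4.6667^1.125 = 5.6577
f*(4.6667) = 5.6577 / 1.125 = 5.029


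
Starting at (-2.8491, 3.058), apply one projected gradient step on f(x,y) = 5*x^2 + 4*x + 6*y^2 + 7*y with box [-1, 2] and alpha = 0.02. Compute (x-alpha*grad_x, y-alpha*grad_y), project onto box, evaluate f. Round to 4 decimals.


Step 1: Compute gradient at (-2.8491, 3.058).
grad_x = 2*5*-2.8491 + 4 = -24.491
grad_y = 2*6*3.058 + 7 = 43.696
Step 2: Gradient step.
x_raw = -2.8491 - 0.02*-24.491 = -2.3593
y_raw = 3.058 - 0.02*43.696 = 2.1841
Step 3: Project onto [-1, 2].
x_proj = clip(-2.3593) = -1.0
y_proj = clip(2.1841) = 2.0
Step 4: Evaluate f.
f(-1.0, 2.0) = 39.0


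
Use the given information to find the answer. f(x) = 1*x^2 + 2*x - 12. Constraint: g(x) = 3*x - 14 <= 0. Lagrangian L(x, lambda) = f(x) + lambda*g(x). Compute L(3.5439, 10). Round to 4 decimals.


Step 1: Evaluate f(x).
f(3.5439) = 1*3.5439^2 + 2*3.5439 - 12 = 7.647
Step 2: Evaluate g(x).
g(3.5439) = 3*3.5439 - 14 = -3.3683
Step 3: Compute Lagrangian.
L = 7.647 + 10*-3.3683 = -26.036


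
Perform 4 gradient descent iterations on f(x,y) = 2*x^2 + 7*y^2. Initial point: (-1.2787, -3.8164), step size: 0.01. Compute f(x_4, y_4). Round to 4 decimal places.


Gradient descent on f(x,y) = 2*x^2 + 7*y^2.
Starting point: (-1.2787, -3.8164), alpha = 0.01
Step 1: grad_x = 2*2*-1.2787 = -5.1148, grad_y = 2*7*-3.8164 = -53.4296
  x_1 = -1.2787 - 0.01*-5.1148 = -1.2276
  y_1 = -3.8164 - 0.01*-53.4296 = -3.2821
Step 2: grad_x = 2*2*-1.2276 = -4.9102, grad_y = 2*7*-3.2821 = -45.9495
  x_2 = -1.2276 - 0.01*-4.9102 = -1.1784
  y_2 = -3.2821 - 0.01*-45.9495 = -2.8226
Step 3: grad_x = 2*2*-1.1784 = -4.7138, grad_y = 2*7*-2.8226 = -39.5165
  x_3 = -1.1784 - 0.01*-4.7138 = -1.1313
  y_3 = -2.8226 - 0.01*-39.5165 = -2.4274
Step 4: grad_x = 2*2*-1.1313 = -4.5252, grad_y = 2*7*-2.4274 = -33.9842
  x_4 = -1.1313 - 0.01*-4.5252 = -1.0861
  y_4 = -2.4274 - 0.01*-33.9842 = -2.0876
f(-1.0861, -2.0876) = 2*(-1.0861)^2 + 7*(-2.0876)^2 = 32.8656


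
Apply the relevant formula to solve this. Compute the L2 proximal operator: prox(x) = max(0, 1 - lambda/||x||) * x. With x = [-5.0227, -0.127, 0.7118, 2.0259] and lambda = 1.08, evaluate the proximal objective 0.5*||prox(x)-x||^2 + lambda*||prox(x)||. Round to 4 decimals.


Step 1: Compute ||x||.
||x|| = 5.4639
Step 2: Compute scaling factor.
scale = max(0, 1 - 1.08/5.4639) = 0.8023
Step 3: prox(x) = [-4.0299, -0.1019, 0.5711, 1.6255]
||prox(x)|| = 4.3839
Step 4: Proximal objective.
0.5*||prox-x||^2 = 0.5832
lambda*||prox|| = 4.7346
Total = 5.3178
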